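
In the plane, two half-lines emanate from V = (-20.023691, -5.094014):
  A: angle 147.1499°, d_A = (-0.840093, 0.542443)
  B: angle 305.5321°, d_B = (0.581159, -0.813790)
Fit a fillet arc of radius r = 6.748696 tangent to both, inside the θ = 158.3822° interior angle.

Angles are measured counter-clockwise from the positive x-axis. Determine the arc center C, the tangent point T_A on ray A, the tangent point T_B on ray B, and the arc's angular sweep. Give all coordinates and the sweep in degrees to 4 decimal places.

bisector direction at 226.3410° = (-0.690365,-0.723461)
center distance |VC| = r/sin(θ/2) = 6.748696/sin(79.1911°) = 6.870593
C = V + |VC|·bis = (-24.7669,-10.0646)
T_A = V + ((C−V)·d_A)·d_A = V + 1.2885·d_A = (-21.1061,-4.3951)
T_B = V + ((C−V)·d_B)·d_B = V + 1.2885·d_B = (-19.2749,-6.1426)
sweep = 180° − θ = 21.6178°

center=(-24.7669,-10.0646) T_A=(-21.1061,-4.3951) T_B=(-19.2749,-6.1426) sweep=21.6178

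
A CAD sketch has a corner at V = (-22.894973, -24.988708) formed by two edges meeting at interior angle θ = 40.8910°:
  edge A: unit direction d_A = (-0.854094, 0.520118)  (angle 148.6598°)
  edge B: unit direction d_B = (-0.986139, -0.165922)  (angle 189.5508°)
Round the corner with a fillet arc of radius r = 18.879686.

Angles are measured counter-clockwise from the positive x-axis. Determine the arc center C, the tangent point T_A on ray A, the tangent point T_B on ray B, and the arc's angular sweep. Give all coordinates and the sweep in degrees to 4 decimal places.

bisector direction at 169.1053° = (-0.981976,0.189005)
center distance |VC| = r/sin(θ/2) = 18.879686/sin(20.4455°) = 54.047545
C = V + |VC|·bis = (-75.9684,-14.7735)
T_A = V + ((C−V)·d_A)·d_A = V + 50.6428·d_A = (-66.1487,1.3516)
T_B = V + ((C−V)·d_B)·d_B = V + 50.6428·d_B = (-72.8358,-33.3915)
sweep = 180° − θ = 139.1090°

center=(-75.9684,-14.7735) T_A=(-66.1487,1.3516) T_B=(-72.8358,-33.3915) sweep=139.1090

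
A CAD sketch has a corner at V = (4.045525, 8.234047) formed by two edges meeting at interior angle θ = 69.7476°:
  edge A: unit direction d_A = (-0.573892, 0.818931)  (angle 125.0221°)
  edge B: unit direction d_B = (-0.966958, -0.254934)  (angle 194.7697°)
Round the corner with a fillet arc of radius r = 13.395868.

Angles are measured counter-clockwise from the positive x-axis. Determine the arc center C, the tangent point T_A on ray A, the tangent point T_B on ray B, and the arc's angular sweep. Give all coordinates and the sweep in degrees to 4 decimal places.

bisector direction at 159.8959° = (-0.939070,0.343727)
center distance |VC| = r/sin(θ/2) = 13.395868/sin(34.8738°) = 23.428738
C = V + |VC|·bis = (-17.9557,16.2871)
T_A = V + ((C−V)·d_A)·d_A = V + 19.2213·d_A = (-6.9854,23.9749)
T_B = V + ((C−V)·d_B)·d_B = V + 19.2213·d_B = (-14.5406,3.3339)
sweep = 180° − θ = 110.2524°

center=(-17.9557,16.2871) T_A=(-6.9854,23.9749) T_B=(-14.5406,3.3339) sweep=110.2524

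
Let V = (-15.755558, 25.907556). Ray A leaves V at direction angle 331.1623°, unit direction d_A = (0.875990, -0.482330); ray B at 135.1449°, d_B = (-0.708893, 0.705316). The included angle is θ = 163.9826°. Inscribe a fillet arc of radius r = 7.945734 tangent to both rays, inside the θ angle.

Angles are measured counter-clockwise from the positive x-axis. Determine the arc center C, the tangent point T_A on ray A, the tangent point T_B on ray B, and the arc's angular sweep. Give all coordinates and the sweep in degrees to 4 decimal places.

bisector direction at 53.1536° = (0.599672,0.800246)
center distance |VC| = r/sin(θ/2) = 7.945734/sin(81.9913°) = 8.023993
C = V + |VC|·bis = (-10.9438,32.3287)
T_A = V + ((C−V)·d_A)·d_A = V + 1.1179·d_A = (-14.7763,25.3683)
T_B = V + ((C−V)·d_B)·d_B = V + 1.1179·d_B = (-16.5481,26.6961)
sweep = 180° − θ = 16.0174°

center=(-10.9438,32.3287) T_A=(-14.7763,25.3683) T_B=(-16.5481,26.6961) sweep=16.0174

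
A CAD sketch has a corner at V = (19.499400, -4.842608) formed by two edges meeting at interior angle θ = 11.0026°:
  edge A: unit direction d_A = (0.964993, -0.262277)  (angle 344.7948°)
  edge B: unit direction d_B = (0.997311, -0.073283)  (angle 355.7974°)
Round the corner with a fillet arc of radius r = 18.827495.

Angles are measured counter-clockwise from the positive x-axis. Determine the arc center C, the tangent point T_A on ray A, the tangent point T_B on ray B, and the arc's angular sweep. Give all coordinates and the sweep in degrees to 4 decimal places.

center=(213.0785,-37.9453) T_A=(208.1405,-56.1137) T_B=(214.4583,-19.1684) sweep=168.9974

bisector direction at 350.2961° = (0.985692,-0.168556)
center distance |VC| = r/sin(θ/2) = 18.827495/sin(5.5013°) = 196.389085
C = V + |VC|·bis = (213.0785,-37.9453)
T_A = V + ((C−V)·d_A)·d_A = V + 195.4845·d_A = (208.1405,-56.1137)
T_B = V + ((C−V)·d_B)·d_B = V + 195.4845·d_B = (214.4583,-19.1684)
sweep = 180° − θ = 168.9974°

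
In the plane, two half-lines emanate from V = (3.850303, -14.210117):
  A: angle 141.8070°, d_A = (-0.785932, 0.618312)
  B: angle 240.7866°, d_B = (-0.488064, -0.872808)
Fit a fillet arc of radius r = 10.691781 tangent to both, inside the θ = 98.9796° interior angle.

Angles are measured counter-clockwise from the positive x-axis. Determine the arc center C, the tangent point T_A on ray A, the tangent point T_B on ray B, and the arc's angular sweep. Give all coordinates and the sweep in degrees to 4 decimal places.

bisector direction at 191.2968° = (-0.980626,-0.195891)
center distance |VC| = r/sin(θ/2) = 10.691781/sin(49.4898°) = 14.062761
C = V + |VC|·bis = (-9.9400,-16.9649)
T_A = V + ((C−V)·d_A)·d_A = V + 9.1349·d_A = (-3.3291,-8.5619)
T_B = V + ((C−V)·d_B)·d_B = V + 9.1349·d_B = (-0.6081,-22.1832)
sweep = 180° − θ = 81.0204°

center=(-9.9400,-16.9649) T_A=(-3.3291,-8.5619) T_B=(-0.6081,-22.1832) sweep=81.0204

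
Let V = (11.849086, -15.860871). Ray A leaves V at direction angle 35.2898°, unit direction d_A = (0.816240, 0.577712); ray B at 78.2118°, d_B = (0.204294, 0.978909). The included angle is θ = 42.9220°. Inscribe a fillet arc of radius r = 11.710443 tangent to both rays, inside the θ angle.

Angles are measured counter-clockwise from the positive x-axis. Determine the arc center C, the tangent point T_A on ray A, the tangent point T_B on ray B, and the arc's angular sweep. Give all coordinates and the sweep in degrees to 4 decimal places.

center=(29.3981,10.9066) T_A=(36.1634,1.3481) T_B=(17.9346,13.2990) sweep=137.0780

bisector direction at 56.7508° = (0.548282,0.836294)
center distance |VC| = r/sin(θ/2) = 11.710443/sin(21.4610°) = 32.007305
C = V + |VC|·bis = (29.3981,10.9066)
T_A = V + ((C−V)·d_A)·d_A = V + 29.7881·d_A = (36.1634,1.3481)
T_B = V + ((C−V)·d_B)·d_B = V + 29.7881·d_B = (17.9346,13.2990)
sweep = 180° − θ = 137.0780°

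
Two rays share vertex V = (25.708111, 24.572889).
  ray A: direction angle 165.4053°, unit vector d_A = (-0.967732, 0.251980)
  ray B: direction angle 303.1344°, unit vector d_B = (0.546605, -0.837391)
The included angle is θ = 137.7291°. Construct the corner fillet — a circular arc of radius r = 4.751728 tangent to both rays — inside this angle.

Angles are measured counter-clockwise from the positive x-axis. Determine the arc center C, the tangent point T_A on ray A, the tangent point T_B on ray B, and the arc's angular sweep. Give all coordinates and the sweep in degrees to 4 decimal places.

bisector direction at 234.2698° = (-0.583968,-0.811776)
center distance |VC| = r/sin(θ/2) = 4.751728/sin(68.8645°) = 5.094427
C = V + |VC|·bis = (22.7331,20.4374)
T_A = V + ((C−V)·d_A)·d_A = V + 1.8369·d_A = (23.9305,25.0358)
T_B = V + ((C−V)·d_B)·d_B = V + 1.8369·d_B = (26.7122,23.0347)
sweep = 180° − θ = 42.2709°

center=(22.7331,20.4374) T_A=(23.9305,25.0358) T_B=(26.7122,23.0347) sweep=42.2709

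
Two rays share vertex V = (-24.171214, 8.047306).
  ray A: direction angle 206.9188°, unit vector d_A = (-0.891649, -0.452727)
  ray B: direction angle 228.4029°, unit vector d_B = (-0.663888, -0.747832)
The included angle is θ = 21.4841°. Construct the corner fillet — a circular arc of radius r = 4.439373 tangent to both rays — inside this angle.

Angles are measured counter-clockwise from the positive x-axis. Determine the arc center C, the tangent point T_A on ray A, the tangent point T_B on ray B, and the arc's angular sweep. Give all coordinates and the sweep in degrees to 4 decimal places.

bisector direction at 217.6609° = (-0.791641,-0.610986)
center distance |VC| = r/sin(θ/2) = 4.439373/sin(10.7421°) = 23.817948
C = V + |VC|·bis = (-43.0265,-6.5051)
T_A = V + ((C−V)·d_A)·d_A = V + 23.4006·d_A = (-45.0363,-2.5468)
T_B = V + ((C−V)·d_B)·d_B = V + 23.4006·d_B = (-39.7066,-9.4524)
sweep = 180° − θ = 158.5159°

center=(-43.0265,-6.5051) T_A=(-45.0363,-2.5468) T_B=(-39.7066,-9.4524) sweep=158.5159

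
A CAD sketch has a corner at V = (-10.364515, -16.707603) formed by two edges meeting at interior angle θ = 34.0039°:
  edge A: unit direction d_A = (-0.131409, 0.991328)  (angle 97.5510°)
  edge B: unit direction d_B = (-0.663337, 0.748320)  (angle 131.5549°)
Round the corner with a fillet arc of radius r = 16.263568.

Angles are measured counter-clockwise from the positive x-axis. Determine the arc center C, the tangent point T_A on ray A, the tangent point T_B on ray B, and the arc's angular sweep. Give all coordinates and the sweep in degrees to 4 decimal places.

bisector direction at 114.5529° = (-0.415534,0.909578)
center distance |VC| = r/sin(θ/2) = 16.263568/sin(17.0020°) = 55.620149
C = V + |VC|·bis = (-33.4766,33.8832)
T_A = V + ((C−V)·d_A)·d_A = V + 53.1893·d_A = (-17.3540,36.0204)
T_B = V + ((C−V)·d_B)·d_B = V + 53.1893·d_B = (-45.6469,23.0950)
sweep = 180° − θ = 145.9961°

center=(-33.4766,33.8832) T_A=(-17.3540,36.0204) T_B=(-45.6469,23.0950) sweep=145.9961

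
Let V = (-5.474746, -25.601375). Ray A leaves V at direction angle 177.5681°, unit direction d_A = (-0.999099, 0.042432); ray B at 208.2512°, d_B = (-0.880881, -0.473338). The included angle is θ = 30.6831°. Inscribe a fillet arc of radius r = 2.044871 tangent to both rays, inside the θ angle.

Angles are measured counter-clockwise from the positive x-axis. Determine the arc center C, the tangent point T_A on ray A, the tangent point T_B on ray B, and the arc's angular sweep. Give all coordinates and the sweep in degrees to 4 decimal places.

center=(-13.0083,-27.3281) T_A=(-12.9216,-25.2851) T_B=(-12.0404,-29.1294) sweep=149.3169

bisector direction at 192.9096° = (-0.974724,-0.223414)
center distance |VC| = r/sin(θ/2) = 2.044871/sin(15.3415°) = 7.728964
C = V + |VC|·bis = (-13.0083,-27.3281)
T_A = V + ((C−V)·d_A)·d_A = V + 7.4535·d_A = (-12.9216,-25.2851)
T_B = V + ((C−V)·d_B)·d_B = V + 7.4535·d_B = (-12.0404,-29.1294)
sweep = 180° − θ = 149.3169°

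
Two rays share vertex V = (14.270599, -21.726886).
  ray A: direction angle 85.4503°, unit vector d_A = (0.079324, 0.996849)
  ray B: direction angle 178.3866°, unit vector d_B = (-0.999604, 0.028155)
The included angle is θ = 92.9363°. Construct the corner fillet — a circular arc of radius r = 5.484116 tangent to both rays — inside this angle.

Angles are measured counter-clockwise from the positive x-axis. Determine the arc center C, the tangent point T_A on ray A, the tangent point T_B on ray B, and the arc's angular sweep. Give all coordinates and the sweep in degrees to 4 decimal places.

center=(9.2170,-16.0983) T_A=(14.6839,-16.5333) T_B=(9.0626,-21.5802) sweep=87.0637

bisector direction at 131.9185° = (-0.668072,0.744096)
center distance |VC| = r/sin(θ/2) = 5.484116/sin(46.4682°) = 7.564385
C = V + |VC|·bis = (9.2170,-16.0983)
T_A = V + ((C−V)·d_A)·d_A = V + 5.2100·d_A = (14.6839,-16.5333)
T_B = V + ((C−V)·d_B)·d_B = V + 5.2100·d_B = (9.0626,-21.5802)
sweep = 180° − θ = 87.0637°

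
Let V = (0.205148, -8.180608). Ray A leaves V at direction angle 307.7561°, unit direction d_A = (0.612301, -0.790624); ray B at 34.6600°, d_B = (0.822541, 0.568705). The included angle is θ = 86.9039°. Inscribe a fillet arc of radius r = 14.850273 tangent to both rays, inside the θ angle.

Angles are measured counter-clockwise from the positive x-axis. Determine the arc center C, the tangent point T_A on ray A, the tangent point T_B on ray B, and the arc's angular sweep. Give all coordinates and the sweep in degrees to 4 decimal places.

center=(21.5441,-11.4810) T_A=(9.8031,-20.5738) T_B=(13.0987,0.7340) sweep=93.0961

bisector direction at 351.2080° = (0.988250,-0.152847)
center distance |VC| = r/sin(θ/2) = 14.850273/sin(43.4519°) = 21.592670
C = V + |VC|·bis = (21.5441,-11.4810)
T_A = V + ((C−V)·d_A)·d_A = V + 15.6752·d_A = (9.8031,-20.5738)
T_B = V + ((C−V)·d_B)·d_B = V + 15.6752·d_B = (13.0987,0.7340)
sweep = 180° − θ = 93.0961°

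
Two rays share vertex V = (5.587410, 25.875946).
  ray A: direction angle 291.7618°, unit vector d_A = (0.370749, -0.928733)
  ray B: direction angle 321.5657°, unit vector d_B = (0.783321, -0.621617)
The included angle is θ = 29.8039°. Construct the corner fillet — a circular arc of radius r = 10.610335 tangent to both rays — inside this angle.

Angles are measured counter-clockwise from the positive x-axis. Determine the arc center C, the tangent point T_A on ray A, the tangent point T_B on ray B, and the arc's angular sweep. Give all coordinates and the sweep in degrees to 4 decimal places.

bisector direction at 306.6638° = (0.597118,-0.802154)
center distance |VC| = r/sin(θ/2) = 10.610335/sin(14.9019°) = 41.258752
C = V + |VC|·bis = (30.2237,-7.2199)
T_A = V + ((C−V)·d_A)·d_A = V + 39.8711·d_A = (20.3696,-11.1537)
T_B = V + ((C−V)·d_B)·d_B = V + 39.8711·d_B = (36.8193,1.0914)
sweep = 180° − θ = 150.1961°

center=(30.2237,-7.2199) T_A=(20.3696,-11.1537) T_B=(36.8193,1.0914) sweep=150.1961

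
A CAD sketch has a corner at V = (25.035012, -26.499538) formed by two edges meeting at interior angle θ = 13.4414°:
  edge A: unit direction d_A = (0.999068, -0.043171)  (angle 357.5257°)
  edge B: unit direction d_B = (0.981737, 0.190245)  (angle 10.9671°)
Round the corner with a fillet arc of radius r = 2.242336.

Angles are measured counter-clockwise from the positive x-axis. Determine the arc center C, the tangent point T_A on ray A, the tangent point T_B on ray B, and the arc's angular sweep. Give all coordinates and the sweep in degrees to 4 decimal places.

center=(44.1428,-25.0808) T_A=(44.0460,-27.3210) T_B=(43.7162,-22.8794) sweep=166.5586

bisector direction at 4.2464° = (0.997255,0.074046)
center distance |VC| = r/sin(θ/2) = 2.242336/sin(6.7207°) = 19.160426
C = V + |VC|·bis = (44.1428,-25.0808)
T_A = V + ((C−V)·d_A)·d_A = V + 19.0288·d_A = (44.0460,-27.3210)
T_B = V + ((C−V)·d_B)·d_B = V + 19.0288·d_B = (43.7162,-22.8794)
sweep = 180° − θ = 166.5586°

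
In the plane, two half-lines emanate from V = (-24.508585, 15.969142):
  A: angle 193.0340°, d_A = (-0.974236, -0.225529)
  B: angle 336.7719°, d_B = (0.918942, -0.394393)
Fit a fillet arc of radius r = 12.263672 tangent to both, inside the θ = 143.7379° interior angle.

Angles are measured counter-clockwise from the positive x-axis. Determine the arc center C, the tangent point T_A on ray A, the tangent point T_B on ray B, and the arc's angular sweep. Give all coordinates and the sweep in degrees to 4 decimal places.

center=(-25.6551,3.1158) T_A=(-28.4209,15.0635) T_B=(-20.8183,14.3854) sweep=36.2621

bisector direction at 264.9030° = (-0.088843,-0.996046)
center distance |VC| = r/sin(θ/2) = 12.263672/sin(71.8689°) = 12.904412
C = V + |VC|·bis = (-25.6551,3.1158)
T_A = V + ((C−V)·d_A)·d_A = V + 4.0157·d_A = (-28.4209,15.0635)
T_B = V + ((C−V)·d_B)·d_B = V + 4.0157·d_B = (-20.8183,14.3854)
sweep = 180° − θ = 36.2621°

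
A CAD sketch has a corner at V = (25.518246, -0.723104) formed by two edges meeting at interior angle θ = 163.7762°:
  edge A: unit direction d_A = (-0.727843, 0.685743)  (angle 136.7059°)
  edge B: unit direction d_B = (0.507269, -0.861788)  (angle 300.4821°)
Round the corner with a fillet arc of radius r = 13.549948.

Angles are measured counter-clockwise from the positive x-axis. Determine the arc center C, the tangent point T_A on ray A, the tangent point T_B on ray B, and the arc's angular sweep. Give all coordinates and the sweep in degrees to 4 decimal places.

center=(14.8208,-9.2610) T_A=(24.1126,0.6013) T_B=(26.4979,-2.3875) sweep=16.2238

bisector direction at 218.5940° = (-0.781586,-0.623798)
center distance |VC| = r/sin(θ/2) = 13.549948/sin(81.8881°) = 13.686894
C = V + |VC|·bis = (14.8208,-9.2610)
T_A = V + ((C−V)·d_A)·d_A = V + 1.9313·d_A = (24.1126,0.6013)
T_B = V + ((C−V)·d_B)·d_B = V + 1.9313·d_B = (26.4979,-2.3875)
sweep = 180° − θ = 16.2238°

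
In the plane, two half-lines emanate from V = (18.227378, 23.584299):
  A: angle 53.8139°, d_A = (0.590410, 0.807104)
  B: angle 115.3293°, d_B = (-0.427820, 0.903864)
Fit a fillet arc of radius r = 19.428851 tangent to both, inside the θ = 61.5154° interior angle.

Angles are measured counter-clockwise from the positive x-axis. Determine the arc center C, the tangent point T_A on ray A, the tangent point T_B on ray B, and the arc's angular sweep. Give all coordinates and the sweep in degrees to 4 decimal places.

bisector direction at 84.5716° = (0.094602,0.995515)
center distance |VC| = r/sin(θ/2) = 19.428851/sin(30.7577°) = 37.990859
C = V + |VC|·bis = (21.8214,61.4048)
T_A = V + ((C−V)·d_A)·d_A = V + 32.6470·d_A = (37.5025,49.9338)
T_B = V + ((C−V)·d_B)·d_B = V + 32.6470·d_B = (4.2603,53.0927)
sweep = 180° − θ = 118.4846°

center=(21.8214,61.4048) T_A=(37.5025,49.9338) T_B=(4.2603,53.0927) sweep=118.4846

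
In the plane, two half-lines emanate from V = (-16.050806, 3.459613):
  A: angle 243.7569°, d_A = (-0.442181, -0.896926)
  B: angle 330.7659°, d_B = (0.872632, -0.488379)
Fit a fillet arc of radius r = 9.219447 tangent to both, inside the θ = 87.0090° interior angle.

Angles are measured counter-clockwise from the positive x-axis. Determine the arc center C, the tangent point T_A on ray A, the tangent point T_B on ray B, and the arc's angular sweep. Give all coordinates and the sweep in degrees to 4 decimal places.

bisector direction at 287.2614° = (0.296732,-0.954961)
center distance |VC| = r/sin(θ/2) = 9.219447/sin(43.5045°) = 13.392348
C = V + |VC|·bis = (-12.0769,-9.3296)
T_A = V + ((C−V)·d_A)·d_A = V + 9.7137·d_A = (-20.3460,-5.2529)
T_B = V + ((C−V)·d_B)·d_B = V + 9.7137·d_B = (-7.5743,-1.2844)
sweep = 180° − θ = 92.9910°

center=(-12.0769,-9.3296) T_A=(-20.3460,-5.2529) T_B=(-7.5743,-1.2844) sweep=92.9910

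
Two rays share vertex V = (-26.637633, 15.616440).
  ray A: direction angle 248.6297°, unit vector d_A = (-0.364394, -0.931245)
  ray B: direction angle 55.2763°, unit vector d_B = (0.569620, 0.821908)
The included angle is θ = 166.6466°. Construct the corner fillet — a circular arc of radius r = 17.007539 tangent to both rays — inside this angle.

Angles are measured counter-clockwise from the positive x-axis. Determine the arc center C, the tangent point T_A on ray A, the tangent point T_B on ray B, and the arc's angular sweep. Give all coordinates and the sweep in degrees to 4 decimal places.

bisector direction at 331.9530° = (0.882562,-0.470196)
center distance |VC| = r/sin(θ/2) = 17.007539/sin(83.3233°) = 17.123672
C = V + |VC|·bis = (-11.5249,7.5650)
T_A = V + ((C−V)·d_A)·d_A = V + 1.9909·d_A = (-27.3631,13.7624)
T_B = V + ((C−V)·d_B)·d_B = V + 1.9909·d_B = (-25.5036,17.2528)
sweep = 180° − θ = 13.3534°

center=(-11.5249,7.5650) T_A=(-27.3631,13.7624) T_B=(-25.5036,17.2528) sweep=13.3534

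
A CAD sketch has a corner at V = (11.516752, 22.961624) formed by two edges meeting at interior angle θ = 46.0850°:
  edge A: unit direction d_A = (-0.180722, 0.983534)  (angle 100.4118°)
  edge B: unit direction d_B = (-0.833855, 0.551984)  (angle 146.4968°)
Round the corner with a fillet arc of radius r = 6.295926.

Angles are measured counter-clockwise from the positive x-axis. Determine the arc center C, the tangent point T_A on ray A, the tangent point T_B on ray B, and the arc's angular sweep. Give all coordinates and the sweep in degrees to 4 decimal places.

bisector direction at 123.4543° = (-0.551272,0.834326)
center distance |VC| = r/sin(θ/2) = 6.295926/sin(23.0425°) = 16.085089
C = V + |VC|·bis = (2.6495,36.3818)
T_A = V + ((C−V)·d_A)·d_A = V + 14.8017·d_A = (8.8418,37.5196)
T_B = V + ((C−V)·d_B)·d_B = V + 14.8017·d_B = (-0.8257,31.1319)
sweep = 180° − θ = 133.9150°

center=(2.6495,36.3818) T_A=(8.8418,37.5196) T_B=(-0.8257,31.1319) sweep=133.9150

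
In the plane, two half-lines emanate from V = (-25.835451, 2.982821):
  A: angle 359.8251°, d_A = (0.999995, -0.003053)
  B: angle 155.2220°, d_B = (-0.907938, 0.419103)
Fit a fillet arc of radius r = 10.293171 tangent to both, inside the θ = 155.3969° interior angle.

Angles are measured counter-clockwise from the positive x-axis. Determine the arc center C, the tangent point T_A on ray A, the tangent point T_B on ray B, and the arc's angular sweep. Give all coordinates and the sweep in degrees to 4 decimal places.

center=(-23.5595,13.2691) T_A=(-23.5909,2.9760) T_B=(-27.8734,3.9235) sweep=24.6031

bisector direction at 77.5236° = (0.216038,0.976385)
center distance |VC| = r/sin(θ/2) = 10.293171/sin(77.6984°) = 10.535058
C = V + |VC|·bis = (-23.5595,13.2691)
T_A = V + ((C−V)·d_A)·d_A = V + 2.2446·d_A = (-23.5909,2.9760)
T_B = V + ((C−V)·d_B)·d_B = V + 2.2446·d_B = (-27.8734,3.9235)
sweep = 180° − θ = 24.6031°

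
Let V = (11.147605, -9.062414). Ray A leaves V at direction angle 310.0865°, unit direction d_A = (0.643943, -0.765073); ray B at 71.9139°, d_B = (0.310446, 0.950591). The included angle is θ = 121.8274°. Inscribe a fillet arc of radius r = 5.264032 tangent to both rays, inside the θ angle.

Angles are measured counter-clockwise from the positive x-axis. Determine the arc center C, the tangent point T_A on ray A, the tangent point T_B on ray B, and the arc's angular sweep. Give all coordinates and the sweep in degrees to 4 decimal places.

bisector direction at 11.0002° = (0.981627,0.190812)
center distance |VC| = r/sin(θ/2) = 5.264032/sin(60.9137°) = 6.023688
C = V + |VC|·bis = (17.0606,-7.9130)
T_A = V + ((C−V)·d_A)·d_A = V + 2.9283·d_A = (13.0332,-11.3028)
T_B = V + ((C−V)·d_B)·d_B = V + 2.9283·d_B = (12.0567,-6.2788)
sweep = 180° − θ = 58.1726°

center=(17.0606,-7.9130) T_A=(13.0332,-11.3028) T_B=(12.0567,-6.2788) sweep=58.1726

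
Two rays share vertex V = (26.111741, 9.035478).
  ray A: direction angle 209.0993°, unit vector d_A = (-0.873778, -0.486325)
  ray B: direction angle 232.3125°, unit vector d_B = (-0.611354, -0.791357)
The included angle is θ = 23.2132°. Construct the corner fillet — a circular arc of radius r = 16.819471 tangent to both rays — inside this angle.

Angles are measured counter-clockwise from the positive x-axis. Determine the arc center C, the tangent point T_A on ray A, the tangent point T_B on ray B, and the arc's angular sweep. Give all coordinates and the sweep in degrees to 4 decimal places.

bisector direction at 220.7059° = (-0.758067,-0.652176)
center distance |VC| = r/sin(θ/2) = 16.819471/sin(11.6066°) = 83.599620
C = V + |VC|·bis = (-37.2624,-45.4862)
T_A = V + ((C−V)·d_A)·d_A = V + 81.8902·d_A = (-45.4421,-30.7897)
T_B = V + ((C−V)·d_B)·d_B = V + 81.8902·d_B = (-23.9522,-55.7689)
sweep = 180° − θ = 156.7868°

center=(-37.2624,-45.4862) T_A=(-45.4421,-30.7897) T_B=(-23.9522,-55.7689) sweep=156.7868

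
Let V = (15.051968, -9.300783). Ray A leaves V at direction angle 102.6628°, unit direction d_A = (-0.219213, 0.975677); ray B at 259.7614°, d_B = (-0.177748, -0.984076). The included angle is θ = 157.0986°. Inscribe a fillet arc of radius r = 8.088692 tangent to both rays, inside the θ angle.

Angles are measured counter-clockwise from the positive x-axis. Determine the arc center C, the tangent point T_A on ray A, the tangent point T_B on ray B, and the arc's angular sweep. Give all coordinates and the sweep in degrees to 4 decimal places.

bisector direction at 181.2121° = (-0.999776,-0.021154)
center distance |VC| = r/sin(θ/2) = 8.088692/sin(78.5493°) = 8.252960
C = V + |VC|·bis = (6.8009,-9.4754)
T_A = V + ((C−V)·d_A)·d_A = V + 1.6384·d_A = (14.6928,-7.7022)
T_B = V + ((C−V)·d_B)·d_B = V + 1.6384·d_B = (14.7607,-10.9131)
sweep = 180° − θ = 22.9014°

center=(6.8009,-9.4754) T_A=(14.6928,-7.7022) T_B=(14.7607,-10.9131) sweep=22.9014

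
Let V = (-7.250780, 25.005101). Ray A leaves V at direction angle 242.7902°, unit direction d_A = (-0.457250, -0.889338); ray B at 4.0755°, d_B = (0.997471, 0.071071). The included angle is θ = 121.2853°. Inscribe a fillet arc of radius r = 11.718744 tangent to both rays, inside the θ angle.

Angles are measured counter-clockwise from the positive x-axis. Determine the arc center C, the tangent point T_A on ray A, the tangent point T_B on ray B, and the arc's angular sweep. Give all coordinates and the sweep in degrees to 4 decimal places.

bisector direction at 303.4328° = (0.550959,-0.834532)
center distance |VC| = r/sin(θ/2) = 11.718744/sin(60.6427°) = 13.445418
C = V + |VC|·bis = (0.1571,13.7845)
T_A = V + ((C−V)·d_A)·d_A = V + 6.5917·d_A = (-10.2648,19.1429)
T_B = V + ((C−V)·d_B)·d_B = V + 6.5917·d_B = (-0.6758,25.4736)
sweep = 180° − θ = 58.7147°

center=(0.1571,13.7845) T_A=(-10.2648,19.1429) T_B=(-0.6758,25.4736) sweep=58.7147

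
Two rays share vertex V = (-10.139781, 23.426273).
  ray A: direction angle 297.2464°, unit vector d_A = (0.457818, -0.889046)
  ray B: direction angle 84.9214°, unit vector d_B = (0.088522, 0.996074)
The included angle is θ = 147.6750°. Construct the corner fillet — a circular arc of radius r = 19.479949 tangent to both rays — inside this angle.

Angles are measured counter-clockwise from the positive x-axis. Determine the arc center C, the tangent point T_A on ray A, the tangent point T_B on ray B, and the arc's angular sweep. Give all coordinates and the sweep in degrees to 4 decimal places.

center=(9.7635,27.3253) T_A=(-7.5551,18.4071) T_B=(-9.6400,29.0497) sweep=32.3250

bisector direction at 11.0839° = (0.981347,0.192246)
center distance |VC| = r/sin(θ/2) = 19.479949/sin(73.8375°) = 20.281556
C = V + |VC|·bis = (9.7635,27.3253)
T_A = V + ((C−V)·d_A)·d_A = V + 5.6456·d_A = (-7.5551,18.4071)
T_B = V + ((C−V)·d_B)·d_B = V + 5.6456·d_B = (-9.6400,29.0497)
sweep = 180° − θ = 32.3250°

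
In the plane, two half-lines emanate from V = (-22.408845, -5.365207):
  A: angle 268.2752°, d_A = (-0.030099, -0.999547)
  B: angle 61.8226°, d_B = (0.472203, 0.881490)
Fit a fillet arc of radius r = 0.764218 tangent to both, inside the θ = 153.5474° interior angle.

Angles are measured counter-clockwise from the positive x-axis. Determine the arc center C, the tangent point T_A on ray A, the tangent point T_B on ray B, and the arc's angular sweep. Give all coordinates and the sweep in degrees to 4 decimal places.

bisector direction at 345.0489° = (0.966146,-0.257995)
center distance |VC| = r/sin(θ/2) = 0.764218/sin(76.7737°) = 0.785042
C = V + |VC|·bis = (-21.6504,-5.5677)
T_A = V + ((C−V)·d_A)·d_A = V + 0.1796·d_A = (-22.4143,-5.5447)
T_B = V + ((C−V)·d_B)·d_B = V + 0.1796·d_B = (-22.3240,-5.2069)
sweep = 180° − θ = 26.4526°

center=(-21.6504,-5.5677) T_A=(-22.4143,-5.5447) T_B=(-22.3240,-5.2069) sweep=26.4526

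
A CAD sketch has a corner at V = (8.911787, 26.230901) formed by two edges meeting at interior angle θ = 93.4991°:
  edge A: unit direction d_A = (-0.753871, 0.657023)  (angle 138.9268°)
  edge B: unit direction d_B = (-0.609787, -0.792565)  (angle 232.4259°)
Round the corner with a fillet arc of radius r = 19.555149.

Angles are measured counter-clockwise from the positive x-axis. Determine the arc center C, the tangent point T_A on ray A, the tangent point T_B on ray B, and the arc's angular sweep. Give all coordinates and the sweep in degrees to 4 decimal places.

bisector direction at 185.6763° = (-0.995096,-0.098909)
center distance |VC| = r/sin(θ/2) = 19.555149/sin(46.7495°) = 26.847986
C = V + |VC|·bis = (-17.8045,23.5754)
T_A = V + ((C−V)·d_A)·d_A = V + 18.3959·d_A = (-4.9564,38.3174)
T_B = V + ((C−V)·d_B)·d_B = V + 18.3959·d_B = (-2.3058,11.6509)
sweep = 180° − θ = 86.5009°

center=(-17.8045,23.5754) T_A=(-4.9564,38.3174) T_B=(-2.3058,11.6509) sweep=86.5009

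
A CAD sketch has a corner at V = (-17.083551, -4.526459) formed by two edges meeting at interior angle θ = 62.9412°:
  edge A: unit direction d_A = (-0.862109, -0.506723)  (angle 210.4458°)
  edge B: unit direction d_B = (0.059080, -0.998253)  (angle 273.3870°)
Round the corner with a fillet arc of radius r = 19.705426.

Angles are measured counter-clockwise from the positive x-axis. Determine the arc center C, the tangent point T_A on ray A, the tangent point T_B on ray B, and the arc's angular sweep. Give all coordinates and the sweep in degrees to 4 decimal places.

bisector direction at 241.9164° = (-0.470759,-0.882262)
center distance |VC| = r/sin(θ/2) = 19.705426/sin(31.4706°) = 37.745449
C = V + |VC|·bis = (-34.8526,-37.8278)
T_A = V + ((C−V)·d_A)·d_A = V + 32.1934·d_A = (-44.8378,-20.8396)
T_B = V + ((C−V)·d_B)·d_B = V + 32.1934·d_B = (-15.1816,-36.6636)
sweep = 180° − θ = 117.0588°

center=(-34.8526,-37.8278) T_A=(-44.8378,-20.8396) T_B=(-15.1816,-36.6636) sweep=117.0588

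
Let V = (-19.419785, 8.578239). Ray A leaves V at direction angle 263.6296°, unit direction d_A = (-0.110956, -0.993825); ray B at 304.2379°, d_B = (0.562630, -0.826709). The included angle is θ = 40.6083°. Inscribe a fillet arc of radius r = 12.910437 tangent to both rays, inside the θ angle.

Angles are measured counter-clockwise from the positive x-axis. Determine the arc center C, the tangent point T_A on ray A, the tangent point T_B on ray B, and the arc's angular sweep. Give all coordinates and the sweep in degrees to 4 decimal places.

bisector direction at 283.9337° = (0.240800,-0.970575)
center distance |VC| = r/sin(θ/2) = 12.910437/sin(20.3041°) = 37.205486
C = V + |VC|·bis = (-10.4607,-27.5325)
T_A = V + ((C−V)·d_A)·d_A = V + 34.8937·d_A = (-23.2914,-26.1000)
T_B = V + ((C−V)·d_B)·d_B = V + 34.8937·d_B = (0.2125,-20.2687)
sweep = 180° − θ = 139.3917°

center=(-10.4607,-27.5325) T_A=(-23.2914,-26.1000) T_B=(0.2125,-20.2687) sweep=139.3917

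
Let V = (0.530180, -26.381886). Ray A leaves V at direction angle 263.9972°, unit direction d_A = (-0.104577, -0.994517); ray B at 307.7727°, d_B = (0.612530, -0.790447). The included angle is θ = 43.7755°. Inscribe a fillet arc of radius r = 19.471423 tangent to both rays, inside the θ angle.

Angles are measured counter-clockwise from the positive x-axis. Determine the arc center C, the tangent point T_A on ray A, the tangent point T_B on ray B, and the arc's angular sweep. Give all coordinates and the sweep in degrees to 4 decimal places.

center=(14.8263,-76.6190) T_A=(-4.5383,-74.5828) T_B=(30.2175,-64.6922) sweep=136.2245

bisector direction at 285.8850° = (0.273707,-0.961813)
center distance |VC| = r/sin(θ/2) = 19.471423/sin(21.8878°) = 52.231697
C = V + |VC|·bis = (14.8263,-76.6190)
T_A = V + ((C−V)·d_A)·d_A = V + 48.4666·d_A = (-4.5383,-74.5828)
T_B = V + ((C−V)·d_B)·d_B = V + 48.4666·d_B = (30.2175,-64.6922)
sweep = 180° − θ = 136.2245°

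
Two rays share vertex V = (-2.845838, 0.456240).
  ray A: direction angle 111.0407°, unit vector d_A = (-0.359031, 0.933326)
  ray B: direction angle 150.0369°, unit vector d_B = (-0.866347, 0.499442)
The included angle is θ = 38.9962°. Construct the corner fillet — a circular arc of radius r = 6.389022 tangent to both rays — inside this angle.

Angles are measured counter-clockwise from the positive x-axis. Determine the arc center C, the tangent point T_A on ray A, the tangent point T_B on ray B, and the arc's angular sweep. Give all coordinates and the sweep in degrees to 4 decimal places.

bisector direction at 130.5388° = (-0.649963,0.759966)
center distance |VC| = r/sin(θ/2) = 6.389022/sin(19.4981°) = 19.141669
C = V + |VC|·bis = (-15.2872,15.0033)
T_A = V + ((C−V)·d_A)·d_A = V + 18.0439·d_A = (-9.3242,17.2971)
T_B = V + ((C−V)·d_B)·d_B = V + 18.0439·d_B = (-18.4782,9.4681)
sweep = 180° − θ = 141.0038°

center=(-15.2872,15.0033) T_A=(-9.3242,17.2971) T_B=(-18.4782,9.4681) sweep=141.0038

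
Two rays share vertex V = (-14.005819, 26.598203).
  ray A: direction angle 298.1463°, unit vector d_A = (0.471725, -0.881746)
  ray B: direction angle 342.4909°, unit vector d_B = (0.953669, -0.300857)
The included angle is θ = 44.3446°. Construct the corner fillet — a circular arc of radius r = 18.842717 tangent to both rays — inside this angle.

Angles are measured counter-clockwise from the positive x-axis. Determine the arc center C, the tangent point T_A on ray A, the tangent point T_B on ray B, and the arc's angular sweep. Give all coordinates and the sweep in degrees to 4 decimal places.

center=(24.4196,-5.2821) T_A=(7.8051,-14.1707) T_B=(30.0886,12.6876) sweep=135.6554

bisector direction at 320.3186° = (0.769607,-0.638518)
center distance |VC| = r/sin(θ/2) = 18.842717/sin(22.1723°) = 49.928618
C = V + |VC|·bis = (24.4196,-5.2821)
T_A = V + ((C−V)·d_A)·d_A = V + 46.2366·d_A = (7.8051,-14.1707)
T_B = V + ((C−V)·d_B)·d_B = V + 46.2366·d_B = (30.0886,12.6876)
sweep = 180° − θ = 135.6554°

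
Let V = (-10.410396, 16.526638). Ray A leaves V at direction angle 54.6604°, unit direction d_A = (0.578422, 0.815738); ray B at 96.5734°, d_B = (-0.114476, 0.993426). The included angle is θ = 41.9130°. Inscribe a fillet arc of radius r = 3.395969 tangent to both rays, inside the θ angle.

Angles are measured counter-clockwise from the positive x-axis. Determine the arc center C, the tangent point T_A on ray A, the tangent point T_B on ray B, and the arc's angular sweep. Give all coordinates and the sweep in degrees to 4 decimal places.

center=(-8.0518,25.7240) T_A=(-5.2816,23.7597) T_B=(-11.4254,25.3353) sweep=138.0870

bisector direction at 75.6169° = (0.248404,0.968656)
center distance |VC| = r/sin(θ/2) = 3.395969/sin(20.9565°) = 9.494990
C = V + |VC|·bis = (-8.0518,25.7240)
T_A = V + ((C−V)·d_A)·d_A = V + 8.8669·d_A = (-5.2816,23.7597)
T_B = V + ((C−V)·d_B)·d_B = V + 8.8669·d_B = (-11.4254,25.3353)
sweep = 180° − θ = 138.0870°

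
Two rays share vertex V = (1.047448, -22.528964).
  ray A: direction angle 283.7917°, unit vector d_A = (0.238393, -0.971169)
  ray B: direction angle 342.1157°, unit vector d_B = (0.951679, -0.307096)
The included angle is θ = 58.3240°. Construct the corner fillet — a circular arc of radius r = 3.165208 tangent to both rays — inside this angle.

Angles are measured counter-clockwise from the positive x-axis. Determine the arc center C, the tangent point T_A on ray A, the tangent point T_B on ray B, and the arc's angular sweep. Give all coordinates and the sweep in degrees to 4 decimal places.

bisector direction at 312.9537° = (0.681407,-0.731905)
center distance |VC| = r/sin(θ/2) = 3.165208/sin(29.1620°) = 6.495658
C = V + |VC|·bis = (5.4736,-27.2832)
T_A = V + ((C−V)·d_A)·d_A = V + 5.6723·d_A = (2.3997,-28.0377)
T_B = V + ((C−V)·d_B)·d_B = V + 5.6723·d_B = (6.4457,-24.2709)
sweep = 180° − θ = 121.6760°

center=(5.4736,-27.2832) T_A=(2.3997,-28.0377) T_B=(6.4457,-24.2709) sweep=121.6760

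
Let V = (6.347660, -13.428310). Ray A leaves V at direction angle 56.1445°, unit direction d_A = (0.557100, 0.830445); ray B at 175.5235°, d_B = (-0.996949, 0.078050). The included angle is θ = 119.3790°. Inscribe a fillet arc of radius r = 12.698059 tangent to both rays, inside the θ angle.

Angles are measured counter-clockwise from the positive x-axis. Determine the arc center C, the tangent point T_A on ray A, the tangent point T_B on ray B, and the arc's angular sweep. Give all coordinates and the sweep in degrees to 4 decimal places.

center=(-0.0619,-0.1896) T_A=(10.4832,-7.2637) T_B=(-1.0530,-12.8489) sweep=60.6210

bisector direction at 115.8340° = (-0.435765,0.900060)
center distance |VC| = r/sin(θ/2) = 12.698059/sin(59.6895°) = 14.708692
C = V + |VC|·bis = (-0.0619,-0.1896)
T_A = V + ((C−V)·d_A)·d_A = V + 7.4233·d_A = (10.4832,-7.2637)
T_B = V + ((C−V)·d_B)·d_B = V + 7.4233·d_B = (-1.0530,-12.8489)
sweep = 180° − θ = 60.6210°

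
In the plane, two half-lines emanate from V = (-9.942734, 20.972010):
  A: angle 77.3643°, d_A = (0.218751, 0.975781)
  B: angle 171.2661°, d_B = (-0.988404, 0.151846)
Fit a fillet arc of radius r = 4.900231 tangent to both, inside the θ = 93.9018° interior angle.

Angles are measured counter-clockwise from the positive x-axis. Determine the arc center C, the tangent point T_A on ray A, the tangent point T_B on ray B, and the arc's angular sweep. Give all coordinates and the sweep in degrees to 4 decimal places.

center=(-13.7230,26.5105) T_A=(-8.9414,25.4385) T_B=(-14.4671,21.6671) sweep=86.0982

bisector direction at 124.3152° = (-0.563745,0.825949)
center distance |VC| = r/sin(θ/2) = 4.900231/sin(46.9509°) = 6.705581
C = V + |VC|·bis = (-13.7230,26.5105)
T_A = V + ((C−V)·d_A)·d_A = V + 4.5774·d_A = (-8.9414,25.4385)
T_B = V + ((C−V)·d_B)·d_B = V + 4.5774·d_B = (-14.4671,21.6671)
sweep = 180° − θ = 86.0982°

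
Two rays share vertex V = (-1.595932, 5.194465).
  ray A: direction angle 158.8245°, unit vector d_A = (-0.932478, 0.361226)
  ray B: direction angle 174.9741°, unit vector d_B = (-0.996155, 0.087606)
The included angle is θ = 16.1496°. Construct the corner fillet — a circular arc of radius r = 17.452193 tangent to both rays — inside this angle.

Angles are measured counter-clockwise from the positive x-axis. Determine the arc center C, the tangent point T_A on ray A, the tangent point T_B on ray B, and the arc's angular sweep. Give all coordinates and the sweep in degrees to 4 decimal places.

center=(-122.6074,33.3563) T_A=(-116.3032,49.6301) T_B=(-124.1363,15.9712) sweep=163.8504

bisector direction at 166.8993° = (-0.973973,0.226663)
center distance |VC| = r/sin(θ/2) = 17.452193/sin(8.0748°) = 124.245155
C = V + |VC|·bis = (-122.6074,33.3563)
T_A = V + ((C−V)·d_A)·d_A = V + 123.0133·d_A = (-116.3032,49.6301)
T_B = V + ((C−V)·d_B)·d_B = V + 123.0133·d_B = (-124.1363,15.9712)
sweep = 180° − θ = 163.8504°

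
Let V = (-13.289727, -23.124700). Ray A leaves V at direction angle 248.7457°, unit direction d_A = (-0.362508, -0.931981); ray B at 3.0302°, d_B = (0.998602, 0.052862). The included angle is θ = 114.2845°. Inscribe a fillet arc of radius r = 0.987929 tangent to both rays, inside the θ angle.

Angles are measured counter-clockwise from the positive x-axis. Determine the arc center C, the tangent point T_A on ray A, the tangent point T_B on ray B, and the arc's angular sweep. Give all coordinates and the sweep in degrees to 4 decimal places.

center=(-12.6003,-24.0775) T_A=(-13.5210,-23.7194) T_B=(-12.6525,-23.0910) sweep=65.7155

bisector direction at 305.8879° = (0.586202,-0.810165)
center distance |VC| = r/sin(θ/2) = 0.987929/sin(57.1422°) = 1.176078
C = V + |VC|·bis = (-12.6003,-24.0775)
T_A = V + ((C−V)·d_A)·d_A = V + 0.6381·d_A = (-13.5210,-23.7194)
T_B = V + ((C−V)·d_B)·d_B = V + 0.6381·d_B = (-12.6525,-23.0910)
sweep = 180° − θ = 65.7155°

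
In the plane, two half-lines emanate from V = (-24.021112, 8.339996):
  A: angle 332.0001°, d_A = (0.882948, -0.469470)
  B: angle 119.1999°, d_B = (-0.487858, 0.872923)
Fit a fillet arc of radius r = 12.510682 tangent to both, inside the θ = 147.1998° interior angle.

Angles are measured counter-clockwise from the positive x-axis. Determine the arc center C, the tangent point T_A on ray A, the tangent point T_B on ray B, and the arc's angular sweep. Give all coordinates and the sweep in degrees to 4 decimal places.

center=(-14.8966,17.6576) T_A=(-20.7700,6.6114) T_B=(-25.8175,11.5542) sweep=32.8002

bisector direction at 45.6000° = (0.699663,0.714473)
center distance |VC| = r/sin(θ/2) = 12.510682/sin(73.5999°) = 13.041287
C = V + |VC|·bis = (-14.8966,17.6576)
T_A = V + ((C−V)·d_A)·d_A = V + 3.6821·d_A = (-20.7700,6.6114)
T_B = V + ((C−V)·d_B)·d_B = V + 3.6821·d_B = (-25.8175,11.5542)
sweep = 180° − θ = 32.8002°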